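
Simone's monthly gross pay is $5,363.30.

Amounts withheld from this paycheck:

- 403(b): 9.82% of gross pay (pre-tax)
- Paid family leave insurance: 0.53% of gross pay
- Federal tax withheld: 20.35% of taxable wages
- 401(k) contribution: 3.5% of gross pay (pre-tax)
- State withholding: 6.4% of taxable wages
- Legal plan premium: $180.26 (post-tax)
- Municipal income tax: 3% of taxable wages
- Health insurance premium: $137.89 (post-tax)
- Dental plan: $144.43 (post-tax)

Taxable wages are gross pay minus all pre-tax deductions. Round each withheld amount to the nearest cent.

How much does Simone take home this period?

$2,774.84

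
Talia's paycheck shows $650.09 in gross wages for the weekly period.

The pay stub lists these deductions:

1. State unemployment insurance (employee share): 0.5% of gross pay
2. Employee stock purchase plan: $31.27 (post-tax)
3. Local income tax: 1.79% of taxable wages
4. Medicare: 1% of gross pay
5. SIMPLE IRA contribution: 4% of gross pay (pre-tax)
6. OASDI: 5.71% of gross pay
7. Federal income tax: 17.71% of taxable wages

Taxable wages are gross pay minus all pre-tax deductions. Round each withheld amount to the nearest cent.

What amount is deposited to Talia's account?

SIMPLE IRA contribution: $650.09 × 0.04 = $26.00
Taxable wages = $650.09 − $26.00 = $624.09
Local income tax: $624.09 × 0.0179 = $11.17
Federal income tax: $624.09 × 0.1771 = $110.53
Medicare: $650.09 × 0.01 = $6.50
OASDI: $650.09 × 0.0571 = $37.12
State unemployment insurance (employee share): $650.09 × 0.005 = $3.25
Employee stock purchase plan: $31.27
Total deductions = $26.00 + $11.17 + $110.53 + $6.50 + $37.12 + $3.25 + $31.27 = $225.84
Net pay = $650.09 − $225.84 = $424.25

$424.25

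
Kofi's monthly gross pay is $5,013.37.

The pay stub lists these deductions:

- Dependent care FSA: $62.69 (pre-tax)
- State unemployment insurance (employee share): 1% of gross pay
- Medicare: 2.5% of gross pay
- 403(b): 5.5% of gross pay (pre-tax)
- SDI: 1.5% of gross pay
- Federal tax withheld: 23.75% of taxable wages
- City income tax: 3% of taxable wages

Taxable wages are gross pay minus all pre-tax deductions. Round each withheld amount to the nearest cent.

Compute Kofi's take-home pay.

Dependent care FSA: $62.69
403(b): $5,013.37 × 0.055 = $275.74
Pre-tax total = $62.69 + $275.74 = $338.43
Taxable wages = $5,013.37 − $338.43 = $4,674.94
City income tax: $4,674.94 × 0.03 = $140.25
Federal tax withheld: $4,674.94 × 0.2375 = $1,110.30
State unemployment insurance (employee share): $5,013.37 × 0.01 = $50.13
SDI: $5,013.37 × 0.015 = $75.20
Medicare: $5,013.37 × 0.025 = $125.33
Total deductions = $62.69 + $275.74 + $140.25 + $1,110.30 + $50.13 + $75.20 + $125.33 = $1,839.64
Net pay = $5,013.37 − $1,839.64 = $3,173.73

$3,173.73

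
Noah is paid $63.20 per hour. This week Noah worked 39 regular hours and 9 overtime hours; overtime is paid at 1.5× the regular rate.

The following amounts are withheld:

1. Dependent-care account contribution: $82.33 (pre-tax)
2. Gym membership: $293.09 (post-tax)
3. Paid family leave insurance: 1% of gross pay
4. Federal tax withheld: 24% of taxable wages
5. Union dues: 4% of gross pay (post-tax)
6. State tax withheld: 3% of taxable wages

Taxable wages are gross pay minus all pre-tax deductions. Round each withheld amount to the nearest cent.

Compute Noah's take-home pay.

Regular pay: 39 × $63.20 = $2464.80
Overtime pay: 9 × $63.20 × 1.5 = $853.20
Gross pay = $2464.80 + $853.20 = $3318.00
Dependent-care account contribution: $82.33
Taxable wages = $3318.00 − $82.33 = $3235.67
State tax withheld: $3235.67 × 0.03 = $97.07
Federal tax withheld: $3235.67 × 0.24 = $776.56
Paid family leave insurance: $3318.00 × 0.01 = $33.18
Union dues: $3318.00 × 0.04 = $132.72
Gym membership: $293.09
Total deductions = $82.33 + $97.07 + $776.56 + $33.18 + $132.72 + $293.09 = $1414.95
Net pay = $3318.00 − $1414.95 = $1903.05

$1903.05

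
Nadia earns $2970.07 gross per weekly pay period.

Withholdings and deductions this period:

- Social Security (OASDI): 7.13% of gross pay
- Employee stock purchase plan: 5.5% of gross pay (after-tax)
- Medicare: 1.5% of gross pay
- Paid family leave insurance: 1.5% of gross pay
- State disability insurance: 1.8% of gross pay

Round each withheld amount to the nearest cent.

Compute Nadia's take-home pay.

$2452.39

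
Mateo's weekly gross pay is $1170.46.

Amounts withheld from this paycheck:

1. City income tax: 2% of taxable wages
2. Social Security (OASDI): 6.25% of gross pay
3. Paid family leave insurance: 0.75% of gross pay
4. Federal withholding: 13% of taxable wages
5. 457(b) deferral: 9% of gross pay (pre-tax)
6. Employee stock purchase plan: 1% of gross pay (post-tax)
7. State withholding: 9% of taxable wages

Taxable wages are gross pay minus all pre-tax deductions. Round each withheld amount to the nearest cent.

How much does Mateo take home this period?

457(b) deferral: $1170.46 × 0.09 = $105.34
Taxable wages = $1170.46 − $105.34 = $1065.12
Federal withholding: $1065.12 × 0.13 = $138.47
City income tax: $1065.12 × 0.02 = $21.30
State withholding: $1065.12 × 0.09 = $95.86
Paid family leave insurance: $1170.46 × 0.0075 = $8.78
Social Security (OASDI): $1170.46 × 0.0625 = $73.15
Employee stock purchase plan: $1170.46 × 0.01 = $11.70
Total deductions = $105.34 + $138.47 + $21.30 + $95.86 + $8.78 + $73.15 + $11.70 = $454.60
Net pay = $1170.46 − $454.60 = $715.86

$715.86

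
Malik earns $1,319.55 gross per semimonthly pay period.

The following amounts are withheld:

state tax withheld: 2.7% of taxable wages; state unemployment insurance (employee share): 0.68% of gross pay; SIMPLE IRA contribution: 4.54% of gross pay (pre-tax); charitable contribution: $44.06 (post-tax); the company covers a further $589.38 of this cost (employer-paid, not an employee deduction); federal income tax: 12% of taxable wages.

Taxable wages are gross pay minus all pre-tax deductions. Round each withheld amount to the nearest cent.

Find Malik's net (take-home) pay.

$1,021.44

SIMPLE IRA contribution: $1,319.55 × 0.0454 = $59.91
Taxable wages = $1,319.55 − $59.91 = $1,259.64
State tax withheld: $1,259.64 × 0.027 = $34.01
Federal income tax: $1,259.64 × 0.12 = $151.16
State unemployment insurance (employee share): $1,319.55 × 0.0068 = $8.97
Charitable contribution: $44.06
(Employer's $589.38 toward charitable contribution is not withheld from the employee.)
Total deductions = $59.91 + $34.01 + $151.16 + $8.97 + $44.06 = $298.11
Net pay = $1,319.55 − $298.11 = $1,021.44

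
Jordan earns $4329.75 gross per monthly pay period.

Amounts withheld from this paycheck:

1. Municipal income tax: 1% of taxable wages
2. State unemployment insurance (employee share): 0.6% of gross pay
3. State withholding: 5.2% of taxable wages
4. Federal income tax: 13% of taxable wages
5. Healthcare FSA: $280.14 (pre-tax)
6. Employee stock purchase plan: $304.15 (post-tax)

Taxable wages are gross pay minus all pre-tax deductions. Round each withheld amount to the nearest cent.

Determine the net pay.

Healthcare FSA: $280.14
Taxable wages = $4329.75 − $280.14 = $4049.61
Municipal income tax: $4049.61 × 0.01 = $40.50
State withholding: $4049.61 × 0.052 = $210.58
Federal income tax: $4049.61 × 0.13 = $526.45
State unemployment insurance (employee share): $4329.75 × 0.006 = $25.98
Employee stock purchase plan: $304.15
Total deductions = $280.14 + $40.50 + $210.58 + $526.45 + $25.98 + $304.15 = $1387.80
Net pay = $4329.75 − $1387.80 = $2941.95

$2941.95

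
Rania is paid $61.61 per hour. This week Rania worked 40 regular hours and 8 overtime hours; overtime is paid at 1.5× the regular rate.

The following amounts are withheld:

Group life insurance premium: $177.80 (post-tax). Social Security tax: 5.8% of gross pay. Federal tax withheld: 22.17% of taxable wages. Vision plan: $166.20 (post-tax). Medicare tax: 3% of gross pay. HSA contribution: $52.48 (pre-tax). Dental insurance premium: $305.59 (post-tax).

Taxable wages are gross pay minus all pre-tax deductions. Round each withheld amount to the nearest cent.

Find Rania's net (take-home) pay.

$1,521.09

Regular pay: 40 × $61.61 = $2,464.40
Overtime pay: 8 × $61.61 × 1.5 = $739.32
Gross pay = $2,464.40 + $739.32 = $3,203.72
HSA contribution: $52.48
Taxable wages = $3,203.72 − $52.48 = $3,151.24
Federal tax withheld: $3,151.24 × 0.2217 = $698.63
Social Security tax: $3,203.72 × 0.058 = $185.82
Medicare tax: $3,203.72 × 0.03 = $96.11
Group life insurance premium: $177.80
Dental insurance premium: $305.59
Vision plan: $166.20
Total deductions = $52.48 + $698.63 + $185.82 + $96.11 + $177.80 + $305.59 + $166.20 = $1,682.63
Net pay = $3,203.72 − $1,682.63 = $1,521.09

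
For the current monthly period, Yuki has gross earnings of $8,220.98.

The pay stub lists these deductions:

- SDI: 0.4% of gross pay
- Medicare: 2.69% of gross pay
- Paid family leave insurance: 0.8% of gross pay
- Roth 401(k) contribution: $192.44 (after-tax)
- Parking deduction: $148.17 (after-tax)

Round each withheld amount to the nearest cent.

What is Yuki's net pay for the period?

Medicare: $8,220.98 × 0.0269 = $221.14
Paid family leave insurance: $8,220.98 × 0.008 = $65.77
SDI: $8,220.98 × 0.004 = $32.88
Parking deduction: $148.17
Roth 401(k) contribution: $192.44
Total deductions = $221.14 + $65.77 + $32.88 + $148.17 + $192.44 = $660.40
Net pay = $8,220.98 − $660.40 = $7,560.58

$7,560.58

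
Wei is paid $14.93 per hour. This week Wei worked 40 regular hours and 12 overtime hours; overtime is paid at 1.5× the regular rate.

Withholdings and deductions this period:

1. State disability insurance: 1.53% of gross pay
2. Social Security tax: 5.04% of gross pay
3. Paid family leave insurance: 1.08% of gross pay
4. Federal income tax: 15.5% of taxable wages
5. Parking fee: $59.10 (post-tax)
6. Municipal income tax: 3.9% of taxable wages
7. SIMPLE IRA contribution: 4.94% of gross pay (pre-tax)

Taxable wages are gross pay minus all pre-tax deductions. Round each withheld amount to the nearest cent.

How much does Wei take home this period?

Regular pay: 40 × $14.93 = $597.20
Overtime pay: 12 × $14.93 × 1.5 = $268.74
Gross pay = $597.20 + $268.74 = $865.94
SIMPLE IRA contribution: $865.94 × 0.0494 = $42.78
Taxable wages = $865.94 − $42.78 = $823.16
Municipal income tax: $823.16 × 0.039 = $32.10
Federal income tax: $823.16 × 0.155 = $127.59
Paid family leave insurance: $865.94 × 0.0108 = $9.35
Social Security tax: $865.94 × 0.0504 = $43.64
State disability insurance: $865.94 × 0.0153 = $13.25
Parking fee: $59.10
Total deductions = $42.78 + $32.10 + $127.59 + $9.35 + $43.64 + $13.25 + $59.10 = $327.81
Net pay = $865.94 − $327.81 = $538.13

$538.13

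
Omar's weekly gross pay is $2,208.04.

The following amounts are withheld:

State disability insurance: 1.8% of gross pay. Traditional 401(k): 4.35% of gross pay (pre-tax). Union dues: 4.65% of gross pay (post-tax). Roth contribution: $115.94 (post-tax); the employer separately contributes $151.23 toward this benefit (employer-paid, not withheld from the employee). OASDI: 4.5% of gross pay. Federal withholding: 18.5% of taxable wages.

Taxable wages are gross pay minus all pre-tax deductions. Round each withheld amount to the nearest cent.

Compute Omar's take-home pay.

Traditional 401(k): $2,208.04 × 0.0435 = $96.05
Taxable wages = $2,208.04 − $96.05 = $2,111.99
Federal withholding: $2,111.99 × 0.185 = $390.72
State disability insurance: $2,208.04 × 0.018 = $39.74
OASDI: $2,208.04 × 0.045 = $99.36
Roth contribution: $115.94
Union dues: $2,208.04 × 0.0465 = $102.67
(Employer's $151.23 toward Roth contribution is not withheld from the employee.)
Total deductions = $96.05 + $390.72 + $39.74 + $99.36 + $115.94 + $102.67 = $844.48
Net pay = $2,208.04 − $844.48 = $1,363.56

$1,363.56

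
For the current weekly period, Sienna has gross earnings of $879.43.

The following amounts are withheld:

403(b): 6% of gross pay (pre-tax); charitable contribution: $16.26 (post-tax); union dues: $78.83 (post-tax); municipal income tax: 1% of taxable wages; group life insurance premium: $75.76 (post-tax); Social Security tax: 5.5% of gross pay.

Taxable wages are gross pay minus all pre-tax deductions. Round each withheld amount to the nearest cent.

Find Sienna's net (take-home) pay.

$599.17

403(b): $879.43 × 0.06 = $52.77
Taxable wages = $879.43 − $52.77 = $826.66
Municipal income tax: $826.66 × 0.01 = $8.27
Social Security tax: $879.43 × 0.055 = $48.37
Group life insurance premium: $75.76
Charitable contribution: $16.26
Union dues: $78.83
Total deductions = $52.77 + $8.27 + $48.37 + $75.76 + $16.26 + $78.83 = $280.26
Net pay = $879.43 − $280.26 = $599.17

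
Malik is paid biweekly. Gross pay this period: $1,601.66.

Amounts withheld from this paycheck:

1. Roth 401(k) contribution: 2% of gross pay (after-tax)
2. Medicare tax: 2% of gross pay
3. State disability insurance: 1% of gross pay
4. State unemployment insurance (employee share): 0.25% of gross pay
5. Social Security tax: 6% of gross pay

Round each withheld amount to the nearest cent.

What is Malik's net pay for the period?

$1,421.48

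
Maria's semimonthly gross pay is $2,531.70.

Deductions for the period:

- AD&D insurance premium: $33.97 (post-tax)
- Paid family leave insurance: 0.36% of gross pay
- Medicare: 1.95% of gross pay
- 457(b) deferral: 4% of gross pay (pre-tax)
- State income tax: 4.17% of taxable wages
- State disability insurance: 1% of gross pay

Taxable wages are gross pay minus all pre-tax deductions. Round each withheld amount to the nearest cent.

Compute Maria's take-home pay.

457(b) deferral: $2,531.70 × 0.04 = $101.27
Taxable wages = $2,531.70 − $101.27 = $2,430.43
State income tax: $2,430.43 × 0.0417 = $101.35
Medicare: $2,531.70 × 0.0195 = $49.37
State disability insurance: $2,531.70 × 0.01 = $25.32
Paid family leave insurance: $2,531.70 × 0.0036 = $9.11
AD&D insurance premium: $33.97
Total deductions = $101.27 + $101.35 + $49.37 + $25.32 + $9.11 + $33.97 = $320.39
Net pay = $2,531.70 − $320.39 = $2,211.31

$2,211.31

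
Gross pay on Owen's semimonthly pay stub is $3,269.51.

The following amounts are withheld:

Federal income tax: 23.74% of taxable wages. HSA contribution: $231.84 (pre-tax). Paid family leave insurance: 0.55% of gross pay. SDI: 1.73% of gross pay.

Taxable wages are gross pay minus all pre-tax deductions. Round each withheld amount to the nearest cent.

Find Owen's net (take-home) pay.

HSA contribution: $231.84
Taxable wages = $3,269.51 − $231.84 = $3,037.67
Federal income tax: $3,037.67 × 0.2374 = $721.14
Paid family leave insurance: $3,269.51 × 0.0055 = $17.98
SDI: $3,269.51 × 0.0173 = $56.56
Total deductions = $231.84 + $721.14 + $17.98 + $56.56 = $1,027.52
Net pay = $3,269.51 − $1,027.52 = $2,241.99

$2,241.99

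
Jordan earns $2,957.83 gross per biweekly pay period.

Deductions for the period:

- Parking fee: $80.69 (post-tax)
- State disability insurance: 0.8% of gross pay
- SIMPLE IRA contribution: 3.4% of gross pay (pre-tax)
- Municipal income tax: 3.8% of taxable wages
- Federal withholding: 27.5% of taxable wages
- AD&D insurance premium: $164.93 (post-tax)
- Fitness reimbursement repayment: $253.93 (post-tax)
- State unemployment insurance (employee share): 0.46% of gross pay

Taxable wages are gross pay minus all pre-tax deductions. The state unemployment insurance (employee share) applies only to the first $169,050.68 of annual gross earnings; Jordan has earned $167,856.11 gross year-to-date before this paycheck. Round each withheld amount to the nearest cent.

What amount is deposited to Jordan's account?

SIMPLE IRA contribution: $2,957.83 × 0.034 = $100.57
Taxable wages = $2,957.83 − $100.57 = $2,857.26
Federal withholding: $2,857.26 × 0.275 = $785.75
Municipal income tax: $2,857.26 × 0.038 = $108.58
State disability insurance: $2,957.83 × 0.008 = $23.66
State unemployment insurance (employee share): only $169,050.68 − $167,856.11 = $1,194.57 of this check is subject → $1,194.57 × 0.0046 = $5.50
Fitness reimbursement repayment: $253.93
AD&D insurance premium: $164.93
Parking fee: $80.69
Total deductions = $100.57 + $785.75 + $108.58 + $23.66 + $5.50 + $253.93 + $164.93 + $80.69 = $1,523.61
Net pay = $2,957.83 − $1,523.61 = $1,434.22

$1,434.22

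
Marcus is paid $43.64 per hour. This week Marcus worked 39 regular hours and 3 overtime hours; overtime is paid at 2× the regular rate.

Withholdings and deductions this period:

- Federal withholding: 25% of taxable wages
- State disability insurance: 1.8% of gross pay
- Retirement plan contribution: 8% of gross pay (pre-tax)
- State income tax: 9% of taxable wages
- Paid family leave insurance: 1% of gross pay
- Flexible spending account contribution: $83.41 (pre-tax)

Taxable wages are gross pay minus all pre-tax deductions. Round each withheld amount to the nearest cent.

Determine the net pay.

$1,082.38

Regular pay: 39 × $43.64 = $1,701.96
Overtime pay: 3 × $43.64 × 2 = $261.84
Gross pay = $1,701.96 + $261.84 = $1,963.80
Flexible spending account contribution: $83.41
Retirement plan contribution: $1,963.80 × 0.08 = $157.10
Pre-tax total = $83.41 + $157.10 = $240.51
Taxable wages = $1,963.80 − $240.51 = $1,723.29
Federal withholding: $1,723.29 × 0.25 = $430.82
State income tax: $1,723.29 × 0.09 = $155.10
Paid family leave insurance: $1,963.80 × 0.01 = $19.64
State disability insurance: $1,963.80 × 0.018 = $35.35
Total deductions = $83.41 + $157.10 + $430.82 + $155.10 + $19.64 + $35.35 = $881.42
Net pay = $1,963.80 − $881.42 = $1,082.38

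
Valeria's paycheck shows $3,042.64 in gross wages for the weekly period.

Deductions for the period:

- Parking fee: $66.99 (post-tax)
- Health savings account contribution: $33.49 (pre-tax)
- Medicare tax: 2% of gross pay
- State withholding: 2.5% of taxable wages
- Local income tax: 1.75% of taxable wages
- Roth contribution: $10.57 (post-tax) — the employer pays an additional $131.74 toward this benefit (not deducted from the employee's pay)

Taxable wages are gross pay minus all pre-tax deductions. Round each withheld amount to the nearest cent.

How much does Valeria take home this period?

$2,742.85

Health savings account contribution: $33.49
Taxable wages = $3,042.64 − $33.49 = $3,009.15
Local income tax: $3,009.15 × 0.0175 = $52.66
State withholding: $3,009.15 × 0.025 = $75.23
Medicare tax: $3,042.64 × 0.02 = $60.85
Parking fee: $66.99
Roth contribution: $10.57
(Employer's $131.74 toward Roth contribution is not withheld from the employee.)
Total deductions = $33.49 + $52.66 + $75.23 + $60.85 + $66.99 + $10.57 = $299.79
Net pay = $3,042.64 − $299.79 = $2,742.85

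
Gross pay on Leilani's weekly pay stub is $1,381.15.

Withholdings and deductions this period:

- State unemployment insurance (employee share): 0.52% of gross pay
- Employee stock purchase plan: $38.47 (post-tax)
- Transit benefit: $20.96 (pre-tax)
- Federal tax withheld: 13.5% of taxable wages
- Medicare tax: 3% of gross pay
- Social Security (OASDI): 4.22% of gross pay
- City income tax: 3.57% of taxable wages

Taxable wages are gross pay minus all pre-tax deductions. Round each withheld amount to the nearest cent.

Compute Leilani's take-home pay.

$982.64

Transit benefit: $20.96
Taxable wages = $1,381.15 − $20.96 = $1,360.19
Federal tax withheld: $1,360.19 × 0.135 = $183.63
City income tax: $1,360.19 × 0.0357 = $48.56
State unemployment insurance (employee share): $1,381.15 × 0.0052 = $7.18
Social Security (OASDI): $1,381.15 × 0.0422 = $58.28
Medicare tax: $1,381.15 × 0.03 = $41.43
Employee stock purchase plan: $38.47
Total deductions = $20.96 + $183.63 + $48.56 + $7.18 + $58.28 + $41.43 + $38.47 = $398.51
Net pay = $1,381.15 − $398.51 = $982.64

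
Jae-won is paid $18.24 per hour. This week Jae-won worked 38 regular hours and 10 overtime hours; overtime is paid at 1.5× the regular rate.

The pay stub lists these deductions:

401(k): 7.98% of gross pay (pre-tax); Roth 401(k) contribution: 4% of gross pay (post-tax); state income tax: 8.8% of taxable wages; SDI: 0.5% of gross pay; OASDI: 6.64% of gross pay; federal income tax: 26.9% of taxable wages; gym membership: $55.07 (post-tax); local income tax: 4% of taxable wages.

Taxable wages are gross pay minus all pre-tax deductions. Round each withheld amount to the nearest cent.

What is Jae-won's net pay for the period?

$373.66

Regular pay: 38 × $18.24 = $693.12
Overtime pay: 10 × $18.24 × 1.5 = $273.60
Gross pay = $693.12 + $273.60 = $966.72
401(k): $966.72 × 0.0798 = $77.14
Taxable wages = $966.72 − $77.14 = $889.58
Local income tax: $889.58 × 0.04 = $35.58
State income tax: $889.58 × 0.088 = $78.28
Federal income tax: $889.58 × 0.269 = $239.30
OASDI: $966.72 × 0.0664 = $64.19
SDI: $966.72 × 0.005 = $4.83
Roth 401(k) contribution: $966.72 × 0.04 = $38.67
Gym membership: $55.07
Total deductions = $77.14 + $35.58 + $78.28 + $239.30 + $64.19 + $4.83 + $38.67 + $55.07 = $593.06
Net pay = $966.72 − $593.06 = $373.66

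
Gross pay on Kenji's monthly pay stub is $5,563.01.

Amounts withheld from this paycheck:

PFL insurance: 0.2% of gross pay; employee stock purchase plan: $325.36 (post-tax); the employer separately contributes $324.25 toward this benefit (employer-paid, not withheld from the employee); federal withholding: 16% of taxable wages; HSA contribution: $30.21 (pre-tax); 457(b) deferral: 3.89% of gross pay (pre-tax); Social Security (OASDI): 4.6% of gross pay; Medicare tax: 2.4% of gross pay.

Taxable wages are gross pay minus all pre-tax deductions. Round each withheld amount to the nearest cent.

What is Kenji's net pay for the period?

$3,739.88

HSA contribution: $30.21
457(b) deferral: $5,563.01 × 0.0389 = $216.40
Pre-tax total = $30.21 + $216.40 = $246.61
Taxable wages = $5,563.01 − $246.61 = $5,316.40
Federal withholding: $5,316.40 × 0.16 = $850.62
Social Security (OASDI): $5,563.01 × 0.046 = $255.90
Medicare tax: $5,563.01 × 0.024 = $133.51
PFL insurance: $5,563.01 × 0.002 = $11.13
Employee stock purchase plan: $325.36
(Employer's $324.25 toward employee stock purchase plan is not withheld from the employee.)
Total deductions = $30.21 + $216.40 + $850.62 + $255.90 + $133.51 + $11.13 + $325.36 = $1,823.13
Net pay = $5,563.01 − $1,823.13 = $3,739.88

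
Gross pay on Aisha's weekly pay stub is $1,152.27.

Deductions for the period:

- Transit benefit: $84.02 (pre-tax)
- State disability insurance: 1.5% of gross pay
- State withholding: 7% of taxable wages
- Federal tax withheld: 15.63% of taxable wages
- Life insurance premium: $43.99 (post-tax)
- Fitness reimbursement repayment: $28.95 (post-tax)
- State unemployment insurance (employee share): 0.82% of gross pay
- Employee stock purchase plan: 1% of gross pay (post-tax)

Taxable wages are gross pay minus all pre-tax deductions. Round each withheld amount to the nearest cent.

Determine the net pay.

$715.31

Transit benefit: $84.02
Taxable wages = $1,152.27 − $84.02 = $1,068.25
State withholding: $1,068.25 × 0.07 = $74.78
Federal tax withheld: $1,068.25 × 0.1563 = $166.97
State disability insurance: $1,152.27 × 0.015 = $17.28
State unemployment insurance (employee share): $1,152.27 × 0.0082 = $9.45
Fitness reimbursement repayment: $28.95
Employee stock purchase plan: $1,152.27 × 0.01 = $11.52
Life insurance premium: $43.99
Total deductions = $84.02 + $74.78 + $166.97 + $17.28 + $9.45 + $28.95 + $11.52 + $43.99 = $436.96
Net pay = $1,152.27 − $436.96 = $715.31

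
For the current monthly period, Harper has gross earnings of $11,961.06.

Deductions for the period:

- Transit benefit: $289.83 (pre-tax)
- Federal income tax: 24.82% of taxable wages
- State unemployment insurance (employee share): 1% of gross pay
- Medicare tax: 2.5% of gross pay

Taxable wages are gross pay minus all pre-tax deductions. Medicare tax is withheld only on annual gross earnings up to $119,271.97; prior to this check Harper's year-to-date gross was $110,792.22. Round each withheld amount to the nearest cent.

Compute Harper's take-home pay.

$8,442.83

Transit benefit: $289.83
Taxable wages = $11,961.06 − $289.83 = $11,671.23
Federal income tax: $11,671.23 × 0.2482 = $2,896.80
State unemployment insurance (employee share): $11,961.06 × 0.01 = $119.61
Medicare tax: only $119,271.97 − $110,792.22 = $8,479.75 of this check is subject → $8,479.75 × 0.025 = $211.99
Total deductions = $289.83 + $2,896.80 + $119.61 + $211.99 = $3,518.23
Net pay = $11,961.06 − $3,518.23 = $8,442.83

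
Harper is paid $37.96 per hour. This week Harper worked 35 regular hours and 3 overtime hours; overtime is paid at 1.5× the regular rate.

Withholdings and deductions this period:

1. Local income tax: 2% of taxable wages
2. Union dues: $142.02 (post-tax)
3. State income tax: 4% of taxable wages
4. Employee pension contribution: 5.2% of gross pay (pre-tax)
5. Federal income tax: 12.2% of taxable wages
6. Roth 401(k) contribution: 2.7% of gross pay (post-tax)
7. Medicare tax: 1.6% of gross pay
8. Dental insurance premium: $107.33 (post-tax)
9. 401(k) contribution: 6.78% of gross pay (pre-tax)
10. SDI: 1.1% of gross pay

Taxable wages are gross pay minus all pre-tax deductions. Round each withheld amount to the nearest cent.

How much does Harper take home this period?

$749.28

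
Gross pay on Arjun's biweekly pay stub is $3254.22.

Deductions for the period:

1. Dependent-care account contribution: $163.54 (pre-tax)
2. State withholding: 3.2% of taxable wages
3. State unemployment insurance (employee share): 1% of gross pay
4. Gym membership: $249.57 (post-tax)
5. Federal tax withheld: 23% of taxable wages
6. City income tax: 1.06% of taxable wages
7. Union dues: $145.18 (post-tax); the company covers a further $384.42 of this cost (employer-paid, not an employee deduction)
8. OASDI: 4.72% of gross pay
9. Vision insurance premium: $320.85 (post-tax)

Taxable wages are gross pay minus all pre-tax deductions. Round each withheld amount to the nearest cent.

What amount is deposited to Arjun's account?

Dependent-care account contribution: $163.54
Taxable wages = $3254.22 − $163.54 = $3090.68
State withholding: $3090.68 × 0.032 = $98.90
City income tax: $3090.68 × 0.0106 = $32.76
Federal tax withheld: $3090.68 × 0.23 = $710.86
State unemployment insurance (employee share): $3254.22 × 0.01 = $32.54
OASDI: $3254.22 × 0.0472 = $153.60
Union dues: $145.18
Vision insurance premium: $320.85
Gym membership: $249.57
(Employer's $384.42 toward union dues is not withheld from the employee.)
Total deductions = $163.54 + $98.90 + $32.76 + $710.86 + $32.54 + $153.60 + $145.18 + $320.85 + $249.57 = $1907.80
Net pay = $3254.22 − $1907.80 = $1346.42

$1346.42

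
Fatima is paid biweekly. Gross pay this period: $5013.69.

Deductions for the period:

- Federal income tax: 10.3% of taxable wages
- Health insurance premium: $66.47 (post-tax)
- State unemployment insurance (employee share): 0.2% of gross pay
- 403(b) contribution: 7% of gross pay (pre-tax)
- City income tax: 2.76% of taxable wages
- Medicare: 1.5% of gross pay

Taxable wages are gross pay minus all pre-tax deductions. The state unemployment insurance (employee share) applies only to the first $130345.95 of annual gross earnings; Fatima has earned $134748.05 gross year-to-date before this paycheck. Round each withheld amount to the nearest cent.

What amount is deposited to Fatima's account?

$3912.10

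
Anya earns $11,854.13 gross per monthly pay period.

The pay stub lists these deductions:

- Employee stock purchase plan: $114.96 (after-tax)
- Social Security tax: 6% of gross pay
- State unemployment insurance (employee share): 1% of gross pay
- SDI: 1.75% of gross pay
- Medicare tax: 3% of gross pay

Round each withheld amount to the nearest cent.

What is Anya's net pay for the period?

SDI: $11,854.13 × 0.0175 = $207.45
State unemployment insurance (employee share): $11,854.13 × 0.01 = $118.54
Social Security tax: $11,854.13 × 0.06 = $711.25
Medicare tax: $11,854.13 × 0.03 = $355.62
Employee stock purchase plan: $114.96
Total deductions = $207.45 + $118.54 + $711.25 + $355.62 + $114.96 = $1,507.82
Net pay = $11,854.13 − $1,507.82 = $10,346.31

$10,346.31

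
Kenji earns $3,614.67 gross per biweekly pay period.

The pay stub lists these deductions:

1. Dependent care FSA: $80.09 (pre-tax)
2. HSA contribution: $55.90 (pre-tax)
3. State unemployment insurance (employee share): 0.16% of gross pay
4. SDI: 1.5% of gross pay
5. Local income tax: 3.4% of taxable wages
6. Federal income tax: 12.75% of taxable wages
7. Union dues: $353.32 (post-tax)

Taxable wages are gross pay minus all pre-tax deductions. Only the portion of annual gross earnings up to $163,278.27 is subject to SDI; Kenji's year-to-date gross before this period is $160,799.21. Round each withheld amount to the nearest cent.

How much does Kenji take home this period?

HSA contribution: $55.90
Dependent care FSA: $80.09
Pre-tax total = $55.90 + $80.09 = $135.99
Taxable wages = $3,614.67 − $135.99 = $3,478.68
Federal income tax: $3,478.68 × 0.1275 = $443.53
Local income tax: $3,478.68 × 0.034 = $118.28
State unemployment insurance (employee share): $3,614.67 × 0.0016 = $5.78
SDI: only $163,278.27 − $160,799.21 = $2,479.06 of this check is subject → $2,479.06 × 0.015 = $37.19
Union dues: $353.32
Total deductions = $55.90 + $80.09 + $443.53 + $118.28 + $5.78 + $37.19 + $353.32 = $1,094.09
Net pay = $3,614.67 − $1,094.09 = $2,520.58

$2,520.58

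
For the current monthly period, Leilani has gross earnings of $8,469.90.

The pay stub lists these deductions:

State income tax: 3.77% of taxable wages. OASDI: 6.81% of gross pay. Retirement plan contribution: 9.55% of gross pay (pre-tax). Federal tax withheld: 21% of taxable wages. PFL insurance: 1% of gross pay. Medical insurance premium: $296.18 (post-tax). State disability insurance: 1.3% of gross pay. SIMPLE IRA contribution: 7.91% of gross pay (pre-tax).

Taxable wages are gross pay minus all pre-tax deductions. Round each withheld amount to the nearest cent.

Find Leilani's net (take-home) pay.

Retirement plan contribution: $8,469.90 × 0.0955 = $808.88
SIMPLE IRA contribution: $8,469.90 × 0.0791 = $669.97
Pre-tax total = $808.88 + $669.97 = $1,478.85
Taxable wages = $8,469.90 − $1,478.85 = $6,991.05
State income tax: $6,991.05 × 0.0377 = $263.56
Federal tax withheld: $6,991.05 × 0.21 = $1,468.12
State disability insurance: $8,469.90 × 0.013 = $110.11
OASDI: $8,469.90 × 0.0681 = $576.80
PFL insurance: $8,469.90 × 0.01 = $84.70
Medical insurance premium: $296.18
Total deductions = $808.88 + $669.97 + $263.56 + $1,468.12 + $110.11 + $576.80 + $84.70 + $296.18 = $4,278.32
Net pay = $8,469.90 − $4,278.32 = $4,191.58

$4,191.58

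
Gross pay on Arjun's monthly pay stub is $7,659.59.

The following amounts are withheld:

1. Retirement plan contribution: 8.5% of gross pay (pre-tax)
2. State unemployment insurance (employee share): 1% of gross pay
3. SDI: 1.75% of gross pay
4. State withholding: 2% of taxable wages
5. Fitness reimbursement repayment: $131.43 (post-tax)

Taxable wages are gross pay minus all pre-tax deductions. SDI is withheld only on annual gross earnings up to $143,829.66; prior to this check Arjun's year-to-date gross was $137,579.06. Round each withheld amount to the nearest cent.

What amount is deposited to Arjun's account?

$6,550.93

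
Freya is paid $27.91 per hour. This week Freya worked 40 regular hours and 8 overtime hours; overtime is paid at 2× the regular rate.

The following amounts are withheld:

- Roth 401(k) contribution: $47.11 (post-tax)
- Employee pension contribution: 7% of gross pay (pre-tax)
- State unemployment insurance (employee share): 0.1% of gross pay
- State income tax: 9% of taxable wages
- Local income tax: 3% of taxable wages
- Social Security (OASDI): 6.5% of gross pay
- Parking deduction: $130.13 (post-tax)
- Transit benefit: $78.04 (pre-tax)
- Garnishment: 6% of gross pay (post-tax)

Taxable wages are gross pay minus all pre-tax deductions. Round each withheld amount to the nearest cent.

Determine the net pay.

Regular pay: 40 × $27.91 = $1,116.40
Overtime pay: 8 × $27.91 × 2 = $446.56
Gross pay = $1,116.40 + $446.56 = $1,562.96
Employee pension contribution: $1,562.96 × 0.07 = $109.41
Transit benefit: $78.04
Pre-tax total = $109.41 + $78.04 = $187.45
Taxable wages = $1,562.96 − $187.45 = $1,375.51
State income tax: $1,375.51 × 0.09 = $123.80
Local income tax: $1,375.51 × 0.03 = $41.27
Social Security (OASDI): $1,562.96 × 0.065 = $101.59
State unemployment insurance (employee share): $1,562.96 × 0.001 = $1.56
Parking deduction: $130.13
Garnishment: $1,562.96 × 0.06 = $93.78
Roth 401(k) contribution: $47.11
Total deductions = $109.41 + $78.04 + $123.80 + $41.27 + $101.59 + $1.56 + $130.13 + $93.78 + $47.11 = $726.69
Net pay = $1,562.96 − $726.69 = $836.27

$836.27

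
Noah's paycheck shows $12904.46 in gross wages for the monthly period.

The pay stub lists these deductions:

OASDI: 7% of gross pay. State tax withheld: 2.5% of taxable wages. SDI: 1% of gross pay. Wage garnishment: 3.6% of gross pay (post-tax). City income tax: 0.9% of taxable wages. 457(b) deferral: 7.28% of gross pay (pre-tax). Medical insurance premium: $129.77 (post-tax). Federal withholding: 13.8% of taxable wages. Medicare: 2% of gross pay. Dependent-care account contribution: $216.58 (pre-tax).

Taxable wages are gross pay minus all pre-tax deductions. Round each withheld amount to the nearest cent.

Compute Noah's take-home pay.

Dependent-care account contribution: $216.58
457(b) deferral: $12904.46 × 0.0728 = $939.44
Pre-tax total = $216.58 + $939.44 = $1156.02
Taxable wages = $12904.46 − $1156.02 = $11748.44
Federal withholding: $11748.44 × 0.138 = $1621.28
City income tax: $11748.44 × 0.009 = $105.74
State tax withheld: $11748.44 × 0.025 = $293.71
SDI: $12904.46 × 0.01 = $129.04
OASDI: $12904.46 × 0.07 = $903.31
Medicare: $12904.46 × 0.02 = $258.09
Wage garnishment: $12904.46 × 0.036 = $464.56
Medical insurance premium: $129.77
Total deductions = $216.58 + $939.44 + $1621.28 + $105.74 + $293.71 + $129.04 + $903.31 + $258.09 + $464.56 + $129.77 = $5061.52
Net pay = $12904.46 − $5061.52 = $7842.94

$7842.94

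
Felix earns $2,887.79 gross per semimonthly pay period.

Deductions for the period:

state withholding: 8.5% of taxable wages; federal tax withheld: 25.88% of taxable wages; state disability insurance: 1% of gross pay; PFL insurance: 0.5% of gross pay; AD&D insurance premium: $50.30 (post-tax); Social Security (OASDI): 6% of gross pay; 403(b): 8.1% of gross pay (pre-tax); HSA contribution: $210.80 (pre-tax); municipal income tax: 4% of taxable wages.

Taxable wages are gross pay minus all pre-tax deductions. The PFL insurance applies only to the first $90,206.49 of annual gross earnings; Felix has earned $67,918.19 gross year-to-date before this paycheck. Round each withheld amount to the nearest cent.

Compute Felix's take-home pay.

403(b): $2,887.79 × 0.081 = $233.91
HSA contribution: $210.80
Pre-tax total = $233.91 + $210.80 = $444.71
Taxable wages = $2,887.79 − $444.71 = $2,443.08
State withholding: $2,443.08 × 0.085 = $207.66
Municipal income tax: $2,443.08 × 0.04 = $97.72
Federal tax withheld: $2,443.08 × 0.2588 = $632.27
PFL insurance: cap not yet reached, full $2,887.79 is subject → $2,887.79 × 0.005 = $14.44
State disability insurance: $2,887.79 × 0.01 = $28.88
Social Security (OASDI): $2,887.79 × 0.06 = $173.27
AD&D insurance premium: $50.30
Total deductions = $233.91 + $210.80 + $207.66 + $97.72 + $632.27 + $14.44 + $28.88 + $173.27 + $50.30 = $1,649.25
Net pay = $2,887.79 − $1,649.25 = $1,238.54

$1,238.54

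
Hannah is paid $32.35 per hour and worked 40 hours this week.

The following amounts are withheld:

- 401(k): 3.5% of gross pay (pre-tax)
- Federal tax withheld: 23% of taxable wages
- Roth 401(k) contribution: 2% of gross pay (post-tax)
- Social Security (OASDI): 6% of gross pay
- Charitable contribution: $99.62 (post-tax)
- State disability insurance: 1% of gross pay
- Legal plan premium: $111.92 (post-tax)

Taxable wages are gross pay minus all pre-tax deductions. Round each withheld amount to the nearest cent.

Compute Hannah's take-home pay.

Gross pay: 40 × $32.35 = $1,294.00
401(k): $1,294.00 × 0.035 = $45.29
Taxable wages = $1,294.00 − $45.29 = $1,248.71
Federal tax withheld: $1,248.71 × 0.23 = $287.20
State disability insurance: $1,294.00 × 0.01 = $12.94
Social Security (OASDI): $1,294.00 × 0.06 = $77.64
Legal plan premium: $111.92
Charitable contribution: $99.62
Roth 401(k) contribution: $1,294.00 × 0.02 = $25.88
Total deductions = $45.29 + $287.20 + $12.94 + $77.64 + $111.92 + $99.62 + $25.88 = $660.49
Net pay = $1,294.00 − $660.49 = $633.51

$633.51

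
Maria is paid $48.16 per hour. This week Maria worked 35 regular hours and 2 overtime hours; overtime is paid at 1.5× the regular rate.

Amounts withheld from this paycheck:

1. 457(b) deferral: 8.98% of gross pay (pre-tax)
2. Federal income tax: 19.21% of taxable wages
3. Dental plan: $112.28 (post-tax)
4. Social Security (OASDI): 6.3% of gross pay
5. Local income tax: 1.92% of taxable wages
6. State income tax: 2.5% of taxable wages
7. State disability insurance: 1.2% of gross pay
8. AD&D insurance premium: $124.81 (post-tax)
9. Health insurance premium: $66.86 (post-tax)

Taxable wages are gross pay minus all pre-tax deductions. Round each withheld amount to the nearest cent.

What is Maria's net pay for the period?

$830.92

Regular pay: 35 × $48.16 = $1,685.60
Overtime pay: 2 × $48.16 × 1.5 = $144.48
Gross pay = $1,685.60 + $144.48 = $1,830.08
457(b) deferral: $1,830.08 × 0.0898 = $164.34
Taxable wages = $1,830.08 − $164.34 = $1,665.74
Federal income tax: $1,665.74 × 0.1921 = $319.99
State income tax: $1,665.74 × 0.025 = $41.64
Local income tax: $1,665.74 × 0.0192 = $31.98
Social Security (OASDI): $1,830.08 × 0.063 = $115.30
State disability insurance: $1,830.08 × 0.012 = $21.96
AD&D insurance premium: $124.81
Health insurance premium: $66.86
Dental plan: $112.28
Total deductions = $164.34 + $319.99 + $41.64 + $31.98 + $115.30 + $21.96 + $124.81 + $66.86 + $112.28 = $999.16
Net pay = $1,830.08 − $999.16 = $830.92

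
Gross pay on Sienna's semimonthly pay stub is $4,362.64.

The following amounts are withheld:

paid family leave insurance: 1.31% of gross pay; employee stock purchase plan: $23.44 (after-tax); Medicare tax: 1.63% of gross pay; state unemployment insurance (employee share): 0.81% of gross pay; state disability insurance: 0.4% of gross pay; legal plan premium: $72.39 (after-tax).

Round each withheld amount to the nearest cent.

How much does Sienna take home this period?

$4,085.76

State disability insurance: $4,362.64 × 0.004 = $17.45
Medicare tax: $4,362.64 × 0.0163 = $71.11
State unemployment insurance (employee share): $4,362.64 × 0.0081 = $35.34
Paid family leave insurance: $4,362.64 × 0.0131 = $57.15
Legal plan premium: $72.39
Employee stock purchase plan: $23.44
Total deductions = $17.45 + $71.11 + $35.34 + $57.15 + $72.39 + $23.44 = $276.88
Net pay = $4,362.64 − $276.88 = $4,085.76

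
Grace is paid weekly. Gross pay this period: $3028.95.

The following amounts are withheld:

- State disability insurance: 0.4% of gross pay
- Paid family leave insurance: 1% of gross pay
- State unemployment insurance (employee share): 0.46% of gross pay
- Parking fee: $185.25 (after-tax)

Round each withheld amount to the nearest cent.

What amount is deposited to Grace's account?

State unemployment insurance (employee share): $3028.95 × 0.0046 = $13.93
State disability insurance: $3028.95 × 0.004 = $12.12
Paid family leave insurance: $3028.95 × 0.01 = $30.29
Parking fee: $185.25
Total deductions = $13.93 + $12.12 + $30.29 + $185.25 = $241.59
Net pay = $3028.95 − $241.59 = $2787.36

$2787.36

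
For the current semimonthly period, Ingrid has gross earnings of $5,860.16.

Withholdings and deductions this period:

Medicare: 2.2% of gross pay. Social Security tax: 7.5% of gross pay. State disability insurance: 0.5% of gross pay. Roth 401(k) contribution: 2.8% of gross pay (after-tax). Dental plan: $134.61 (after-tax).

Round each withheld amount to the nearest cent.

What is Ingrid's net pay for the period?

$4,963.74

Medicare: $5,860.16 × 0.022 = $128.92
Social Security tax: $5,860.16 × 0.075 = $439.51
State disability insurance: $5,860.16 × 0.005 = $29.30
Roth 401(k) contribution: $5,860.16 × 0.028 = $164.08
Dental plan: $134.61
Total deductions = $128.92 + $439.51 + $29.30 + $164.08 + $134.61 = $896.42
Net pay = $5,860.16 − $896.42 = $4,963.74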